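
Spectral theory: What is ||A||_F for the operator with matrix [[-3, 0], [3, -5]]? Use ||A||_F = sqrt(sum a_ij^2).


||A||_F^2 = sum a_ij^2
= (-3)^2 + 0^2 + 3^2 + (-5)^2
= 9 + 0 + 9 + 25 = 43
||A||_F = sqrt(43) = 6.5574

6.5574


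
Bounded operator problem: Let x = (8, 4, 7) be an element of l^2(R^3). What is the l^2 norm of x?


The l^2 norm = (sum |x_i|^2)^(1/2)
Sum of 2th powers = 64 + 16 + 49 = 129
||x||_2 = (129)^(1/2) = 11.3578

11.3578


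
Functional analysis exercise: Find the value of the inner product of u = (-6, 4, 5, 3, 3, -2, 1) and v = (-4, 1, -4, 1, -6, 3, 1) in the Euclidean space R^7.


Computing the standard inner product <u, v> = sum u_i * v_i
= -6*-4 + 4*1 + 5*-4 + 3*1 + 3*-6 + -2*3 + 1*1
= 24 + 4 + -20 + 3 + -18 + -6 + 1
= -12

-12


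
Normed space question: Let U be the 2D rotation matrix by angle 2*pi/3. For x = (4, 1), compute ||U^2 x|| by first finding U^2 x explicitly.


U is a rotation by theta = 2*pi/3
U^2 = rotation by 2*theta = 4*pi/3
cos(4*pi/3) = -0.5000, sin(4*pi/3) = -0.8660
U^2 x = (-0.5000 * 4 - -0.8660 * 1, -0.8660 * 4 + -0.5000 * 1)
= (-1.1340, -3.9641)
||U^2 x|| = sqrt((-1.1340)^2 + (-3.9641)^2) = sqrt(17.0000) = 4.1231

4.1231


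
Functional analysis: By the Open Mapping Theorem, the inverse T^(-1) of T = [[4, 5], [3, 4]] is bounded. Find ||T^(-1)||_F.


det(T) = 4*4 - 5*3 = 1
T^(-1) = (1/1) * [[4, -5], [-3, 4]] = [[4.0000, -5.0000], [-3.0000, 4.0000]]
||T^(-1)||_F^2 = 4.0000^2 + (-5.0000)^2 + (-3.0000)^2 + 4.0000^2 = 66.0000
||T^(-1)||_F = sqrt(66.0000) = 8.1240

8.1240


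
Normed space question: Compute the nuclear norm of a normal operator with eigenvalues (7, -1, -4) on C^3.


For a normal operator, singular values equal |eigenvalues|.
Trace norm = sum |lambda_i| = 7 + 1 + 4
= 12

12


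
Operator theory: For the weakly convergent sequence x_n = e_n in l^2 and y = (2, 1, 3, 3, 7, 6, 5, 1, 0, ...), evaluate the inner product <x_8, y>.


x_8 = e_8 is the standard basis vector with 1 in position 8.
<x_8, y> = y_8 = 1
As n -> infinity, <x_n, y> -> 0, confirming weak convergence of (x_n) to 0.

1


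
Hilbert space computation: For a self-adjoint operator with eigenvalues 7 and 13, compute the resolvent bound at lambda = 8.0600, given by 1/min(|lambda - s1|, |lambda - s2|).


dist(8.0600, {7, 13}) = min(|8.0600 - 7|, |8.0600 - 13|)
= min(1.0600, 4.9400) = 1.0600
Resolvent bound = 1/1.0600 = 0.9434

0.9434


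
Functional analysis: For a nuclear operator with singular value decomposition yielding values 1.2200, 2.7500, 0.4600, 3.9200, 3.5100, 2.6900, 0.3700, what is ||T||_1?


The nuclear norm is the sum of all singular values.
||T||_1 = 1.2200 + 2.7500 + 0.4600 + 3.9200 + 3.5100 + 2.6900 + 0.3700
= 14.9200

14.9200


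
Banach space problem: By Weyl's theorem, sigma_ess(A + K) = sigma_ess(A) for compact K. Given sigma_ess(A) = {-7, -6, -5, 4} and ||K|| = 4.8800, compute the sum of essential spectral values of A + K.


By Weyl's theorem, the essential spectrum is invariant under compact perturbations.
sigma_ess(A + K) = sigma_ess(A) = {-7, -6, -5, 4}
Sum = -7 + -6 + -5 + 4 = -14

-14


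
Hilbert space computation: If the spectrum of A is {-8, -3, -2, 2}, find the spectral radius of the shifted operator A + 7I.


Spectrum of A + 7I = {-1, 4, 5, 9}
Spectral radius = max |lambda| over the shifted spectrum
= max(1, 4, 5, 9) = 9

9


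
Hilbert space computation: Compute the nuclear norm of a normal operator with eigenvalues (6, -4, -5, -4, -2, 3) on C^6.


For a normal operator, singular values equal |eigenvalues|.
Trace norm = sum |lambda_i| = 6 + 4 + 5 + 4 + 2 + 3
= 24

24


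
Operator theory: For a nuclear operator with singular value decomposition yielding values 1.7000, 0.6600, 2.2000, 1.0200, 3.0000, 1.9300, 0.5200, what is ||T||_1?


The nuclear norm is the sum of all singular values.
||T||_1 = 1.7000 + 0.6600 + 2.2000 + 1.0200 + 3.0000 + 1.9300 + 0.5200
= 11.0300

11.0300


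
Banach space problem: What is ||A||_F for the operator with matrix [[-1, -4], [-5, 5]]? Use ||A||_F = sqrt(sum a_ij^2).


||A||_F^2 = sum a_ij^2
= (-1)^2 + (-4)^2 + (-5)^2 + 5^2
= 1 + 16 + 25 + 25 = 67
||A||_F = sqrt(67) = 8.1854

8.1854


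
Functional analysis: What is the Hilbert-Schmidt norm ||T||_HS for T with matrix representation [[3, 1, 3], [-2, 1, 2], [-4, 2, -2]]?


The Hilbert-Schmidt norm is sqrt(sum of squares of all entries).
Sum of squares = 3^2 + 1^2 + 3^2 + (-2)^2 + 1^2 + 2^2 + (-4)^2 + 2^2 + (-2)^2
= 9 + 1 + 9 + 4 + 1 + 4 + 16 + 4 + 4 = 52
||T||_HS = sqrt(52) = 7.2111

7.2111


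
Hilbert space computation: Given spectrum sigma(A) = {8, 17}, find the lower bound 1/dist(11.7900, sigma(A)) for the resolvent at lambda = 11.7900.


dist(11.7900, {8, 17}) = min(|11.7900 - 8|, |11.7900 - 17|)
= min(3.7900, 5.2100) = 3.7900
Resolvent bound = 1/3.7900 = 0.2639

0.2639


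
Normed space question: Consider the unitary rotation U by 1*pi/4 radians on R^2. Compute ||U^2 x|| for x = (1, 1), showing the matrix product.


U is a rotation by theta = 1*pi/4
U^2 = rotation by 2*theta = 2*pi/4
cos(2*pi/4) = 0.0000, sin(2*pi/4) = 1.0000
U^2 x = (0.0000 * 1 - 1.0000 * 1, 1.0000 * 1 + 0.0000 * 1)
= (-1.0000, 1.0000)
||U^2 x|| = sqrt((-1.0000)^2 + 1.0000^2) = sqrt(2.0000) = 1.4142

1.4142


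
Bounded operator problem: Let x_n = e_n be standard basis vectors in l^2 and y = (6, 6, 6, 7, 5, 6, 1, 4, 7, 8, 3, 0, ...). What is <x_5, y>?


x_5 = e_5 is the standard basis vector with 1 in position 5.
<x_5, y> = y_5 = 5
As n -> infinity, <x_n, y> -> 0, confirming weak convergence of (x_n) to 0.

5


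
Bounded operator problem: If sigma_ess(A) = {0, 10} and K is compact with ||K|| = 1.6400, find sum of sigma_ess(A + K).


By Weyl's theorem, the essential spectrum is invariant under compact perturbations.
sigma_ess(A + K) = sigma_ess(A) = {0, 10}
Sum = 0 + 10 = 10

10


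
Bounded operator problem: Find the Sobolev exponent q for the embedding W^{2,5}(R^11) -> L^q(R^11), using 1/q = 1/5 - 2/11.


Using the Sobolev embedding formula: 1/q = 1/p - k/n
1/q = 1/5 - 2/11 = 1/55
q = 1/(1/55) = 55

55.0000


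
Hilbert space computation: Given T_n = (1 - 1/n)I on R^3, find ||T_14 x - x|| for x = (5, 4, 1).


T_14 x - x = (1 - 1/14)x - x = -x/14
||x|| = sqrt(42) = 6.4807
||T_14 x - x|| = ||x||/14 = 6.4807/14 = 0.4629

0.4629


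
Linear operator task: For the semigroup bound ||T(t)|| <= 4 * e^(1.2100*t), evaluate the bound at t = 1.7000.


||T(1.7000)|| <= 4 * exp(1.2100 * 1.7000)
= 4 * exp(2.0570)
= 4 * 7.8225
= 31.2899

31.2899


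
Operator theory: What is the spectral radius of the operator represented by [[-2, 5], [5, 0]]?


For a 2x2 matrix, eigenvalues satisfy lambda^2 - (trace)*lambda + det = 0
trace = -2 + 0 = -2
det = -2*0 - 5*5 = -25
discriminant = (-2)^2 - 4*(-25) = 104
spectral radius = max |eigenvalue| = 6.0990

6.0990


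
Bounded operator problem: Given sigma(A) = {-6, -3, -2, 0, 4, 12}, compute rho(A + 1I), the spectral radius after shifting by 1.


Spectrum of A + 1I = {-5, -2, -1, 1, 5, 13}
Spectral radius = max |lambda| over the shifted spectrum
= max(5, 2, 1, 1, 5, 13) = 13

13


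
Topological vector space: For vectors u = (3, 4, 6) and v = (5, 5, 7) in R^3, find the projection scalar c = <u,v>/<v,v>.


Computing <u,v> = 3*5 + 4*5 + 6*7 = 77
Computing <v,v> = 5^2 + 5^2 + 7^2 = 99
Projection coefficient = 77/99 = 0.7778

0.7778


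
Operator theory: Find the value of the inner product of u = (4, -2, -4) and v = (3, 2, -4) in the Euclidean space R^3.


Computing the standard inner product <u, v> = sum u_i * v_i
= 4*3 + -2*2 + -4*-4
= 12 + -4 + 16
= 24

24


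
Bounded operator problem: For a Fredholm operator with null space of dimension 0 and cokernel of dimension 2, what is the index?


The Fredholm index is defined as ind(T) = dim(ker T) - dim(coker T)
= 0 - 2
= -2

-2


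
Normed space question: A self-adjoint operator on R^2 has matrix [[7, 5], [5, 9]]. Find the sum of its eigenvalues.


For a self-adjoint (symmetric) matrix, the eigenvalues are real.
The sum of eigenvalues equals the trace of the matrix.
trace = 7 + 9 = 16

16


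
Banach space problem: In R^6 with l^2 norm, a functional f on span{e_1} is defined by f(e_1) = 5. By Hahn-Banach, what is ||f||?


The norm of f is given by ||f|| = sup_{||x||=1} |f(x)|.
On span{e_1}, ||e_1|| = 1, so ||f|| = |f(e_1)| / ||e_1||
= |5| / 1 = 5.0000

5.0000


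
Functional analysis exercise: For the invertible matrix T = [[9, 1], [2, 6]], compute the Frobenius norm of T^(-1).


det(T) = 9*6 - 1*2 = 52
T^(-1) = (1/52) * [[6, -1], [-2, 9]] = [[0.1154, -0.0192], [-0.0385, 0.1731]]
||T^(-1)||_F^2 = 0.1154^2 + (-0.0192)^2 + (-0.0385)^2 + 0.1731^2 = 0.0451
||T^(-1)||_F = sqrt(0.0451) = 0.2124

0.2124


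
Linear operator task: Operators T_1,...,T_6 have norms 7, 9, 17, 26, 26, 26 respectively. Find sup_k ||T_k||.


By the Uniform Boundedness Principle, the supremum of norms is finite.
sup_k ||T_k|| = max(7, 9, 17, 26, 26, 26) = 26

26


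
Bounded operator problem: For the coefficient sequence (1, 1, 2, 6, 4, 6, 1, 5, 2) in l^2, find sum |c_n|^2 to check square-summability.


sum |c_n|^2 = 1^2 + 1^2 + 2^2 + 6^2 + 4^2 + 6^2 + 1^2 + 5^2 + 2^2
= 1 + 1 + 4 + 36 + 16 + 36 + 1 + 25 + 4
= 124

124


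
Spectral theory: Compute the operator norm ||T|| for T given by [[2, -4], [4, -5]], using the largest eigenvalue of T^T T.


A^T A = [[20, -28], [-28, 41]]
trace(A^T A) = 61, det(A^T A) = 36
discriminant = 61^2 - 4*36 = 3577
Largest eigenvalue of A^T A = (trace + sqrt(disc))/2 = 60.4040
||T|| = sqrt(60.4040) = 7.7720

7.7720


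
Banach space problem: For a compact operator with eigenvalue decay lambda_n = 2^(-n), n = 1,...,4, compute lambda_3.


The eigenvalue formula gives lambda_3 = 1/2^3
= 1/8
= 0.1250

0.1250


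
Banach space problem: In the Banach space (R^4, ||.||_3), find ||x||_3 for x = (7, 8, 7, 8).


The l^3 norm = (sum |x_i|^3)^(1/3)
Sum of 3th powers = 343 + 512 + 343 + 512 = 1710
||x||_3 = (1710)^(1/3) = 11.9582

11.9582


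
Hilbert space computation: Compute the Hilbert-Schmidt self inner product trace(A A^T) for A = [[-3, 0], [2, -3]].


trace(A * A^T) = sum of squares of all entries
= (-3)^2 + 0^2 + 2^2 + (-3)^2
= 9 + 0 + 4 + 9
= 22

22


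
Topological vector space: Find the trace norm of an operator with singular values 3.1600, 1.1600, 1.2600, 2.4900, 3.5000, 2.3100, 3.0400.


The nuclear norm is the sum of all singular values.
||T||_1 = 3.1600 + 1.1600 + 1.2600 + 2.4900 + 3.5000 + 2.3100 + 3.0400
= 16.9200

16.9200


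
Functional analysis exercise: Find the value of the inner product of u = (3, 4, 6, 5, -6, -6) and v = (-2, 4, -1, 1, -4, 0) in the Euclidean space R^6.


Computing the standard inner product <u, v> = sum u_i * v_i
= 3*-2 + 4*4 + 6*-1 + 5*1 + -6*-4 + -6*0
= -6 + 16 + -6 + 5 + 24 + 0
= 33

33


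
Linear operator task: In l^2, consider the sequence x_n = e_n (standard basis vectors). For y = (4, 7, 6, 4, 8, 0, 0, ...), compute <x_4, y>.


x_4 = e_4 is the standard basis vector with 1 in position 4.
<x_4, y> = y_4 = 4
As n -> infinity, <x_n, y> -> 0, confirming weak convergence of (x_n) to 0.

4


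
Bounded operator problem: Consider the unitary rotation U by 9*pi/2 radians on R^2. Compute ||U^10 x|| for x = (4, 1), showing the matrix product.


U is a rotation by theta = 9*pi/2
U^10 = rotation by 10*theta = 90*pi/2 = 2*pi/2 (mod 2*pi)
cos(2*pi/2) = -1.0000, sin(2*pi/2) = 0.0000
U^10 x = (-1.0000 * 4 - 0.0000 * 1, 0.0000 * 4 + -1.0000 * 1)
= (-4.0000, -1.0000)
||U^10 x|| = sqrt((-4.0000)^2 + (-1.0000)^2) = sqrt(17.0000) = 4.1231

4.1231


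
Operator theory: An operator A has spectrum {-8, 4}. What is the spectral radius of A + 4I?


Spectrum of A + 4I = {-4, 8}
Spectral radius = max |lambda| over the shifted spectrum
= max(4, 8) = 8

8


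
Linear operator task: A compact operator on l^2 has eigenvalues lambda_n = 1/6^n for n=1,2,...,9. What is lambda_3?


The eigenvalue formula gives lambda_3 = 1/6^3
= 1/216
= 0.0046

0.0046


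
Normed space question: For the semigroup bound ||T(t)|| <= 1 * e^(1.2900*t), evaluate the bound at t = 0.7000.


||T(0.7000)|| <= 1 * exp(1.2900 * 0.7000)
= 1 * exp(0.9030)
= 1 * 2.4670
= 2.4670

2.4670


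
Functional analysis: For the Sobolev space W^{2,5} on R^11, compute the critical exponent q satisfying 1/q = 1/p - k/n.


Using the Sobolev embedding formula: 1/q = 1/p - k/n
1/q = 1/5 - 2/11 = 1/55
q = 1/(1/55) = 55

55.0000


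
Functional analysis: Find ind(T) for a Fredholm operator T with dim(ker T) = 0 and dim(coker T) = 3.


The Fredholm index is defined as ind(T) = dim(ker T) - dim(coker T)
= 0 - 3
= -3

-3


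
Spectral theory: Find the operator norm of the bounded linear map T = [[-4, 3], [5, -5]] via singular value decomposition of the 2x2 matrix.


A^T A = [[41, -37], [-37, 34]]
trace(A^T A) = 75, det(A^T A) = 25
discriminant = 75^2 - 4*25 = 5525
Largest eigenvalue of A^T A = (trace + sqrt(disc))/2 = 74.6652
||T|| = sqrt(74.6652) = 8.6409

8.6409


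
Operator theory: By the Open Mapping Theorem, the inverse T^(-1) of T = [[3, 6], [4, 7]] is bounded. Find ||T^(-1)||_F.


det(T) = 3*7 - 6*4 = -3
T^(-1) = (1/-3) * [[7, -6], [-4, 3]] = [[-2.3333, 2.0000], [1.3333, -1.0000]]
||T^(-1)||_F^2 = (-2.3333)^2 + 2.0000^2 + 1.3333^2 + (-1.0000)^2 = 12.2222
||T^(-1)||_F = sqrt(12.2222) = 3.4960

3.4960


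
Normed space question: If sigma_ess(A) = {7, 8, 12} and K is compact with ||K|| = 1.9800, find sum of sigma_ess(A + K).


By Weyl's theorem, the essential spectrum is invariant under compact perturbations.
sigma_ess(A + K) = sigma_ess(A) = {7, 8, 12}
Sum = 7 + 8 + 12 = 27

27


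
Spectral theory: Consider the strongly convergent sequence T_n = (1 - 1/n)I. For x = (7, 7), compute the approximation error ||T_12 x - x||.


T_12 x - x = (1 - 1/12)x - x = -x/12
||x|| = sqrt(98) = 9.8995
||T_12 x - x|| = ||x||/12 = 9.8995/12 = 0.8250

0.8250


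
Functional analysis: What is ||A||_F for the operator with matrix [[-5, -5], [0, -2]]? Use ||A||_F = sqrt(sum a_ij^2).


||A||_F^2 = sum a_ij^2
= (-5)^2 + (-5)^2 + 0^2 + (-2)^2
= 25 + 25 + 0 + 4 = 54
||A||_F = sqrt(54) = 7.3485

7.3485


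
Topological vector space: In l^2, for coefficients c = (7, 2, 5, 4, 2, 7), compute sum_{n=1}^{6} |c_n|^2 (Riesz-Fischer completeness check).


sum |c_n|^2 = 7^2 + 2^2 + 5^2 + 4^2 + 2^2 + 7^2
= 49 + 4 + 25 + 16 + 4 + 49
= 147

147


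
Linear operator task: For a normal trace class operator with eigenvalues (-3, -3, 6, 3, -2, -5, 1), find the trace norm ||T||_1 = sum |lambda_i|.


For a normal operator, singular values equal |eigenvalues|.
Trace norm = sum |lambda_i| = 3 + 3 + 6 + 3 + 2 + 5 + 1
= 23

23


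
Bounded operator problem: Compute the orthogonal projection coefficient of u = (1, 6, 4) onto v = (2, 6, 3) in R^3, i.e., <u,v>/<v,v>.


Computing <u,v> = 1*2 + 6*6 + 4*3 = 50
Computing <v,v> = 2^2 + 6^2 + 3^2 = 49
Projection coefficient = 50/49 = 1.0204

1.0204


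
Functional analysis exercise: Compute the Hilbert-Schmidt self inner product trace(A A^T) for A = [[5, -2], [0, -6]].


trace(A * A^T) = sum of squares of all entries
= 5^2 + (-2)^2 + 0^2 + (-6)^2
= 25 + 4 + 0 + 36
= 65

65


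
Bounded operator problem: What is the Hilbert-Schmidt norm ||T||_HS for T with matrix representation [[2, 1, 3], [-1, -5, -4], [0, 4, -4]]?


The Hilbert-Schmidt norm is sqrt(sum of squares of all entries).
Sum of squares = 2^2 + 1^2 + 3^2 + (-1)^2 + (-5)^2 + (-4)^2 + 0^2 + 4^2 + (-4)^2
= 4 + 1 + 9 + 1 + 25 + 16 + 0 + 16 + 16 = 88
||T||_HS = sqrt(88) = 9.3808

9.3808


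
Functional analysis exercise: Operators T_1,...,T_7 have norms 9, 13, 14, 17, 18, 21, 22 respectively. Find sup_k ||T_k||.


By the Uniform Boundedness Principle, the supremum of norms is finite.
sup_k ||T_k|| = max(9, 13, 14, 17, 18, 21, 22) = 22

22


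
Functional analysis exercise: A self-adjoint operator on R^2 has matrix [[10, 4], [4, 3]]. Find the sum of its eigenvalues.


For a self-adjoint (symmetric) matrix, the eigenvalues are real.
The sum of eigenvalues equals the trace of the matrix.
trace = 10 + 3 = 13

13


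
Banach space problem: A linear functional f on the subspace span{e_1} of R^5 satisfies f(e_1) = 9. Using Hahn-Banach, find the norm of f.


The norm of f is given by ||f|| = sup_{||x||=1} |f(x)|.
On span{e_1}, ||e_1|| = 1, so ||f|| = |f(e_1)| / ||e_1||
= |9| / 1 = 9.0000

9.0000


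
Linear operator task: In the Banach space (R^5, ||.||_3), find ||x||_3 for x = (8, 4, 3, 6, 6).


The l^3 norm = (sum |x_i|^3)^(1/3)
Sum of 3th powers = 512 + 64 + 27 + 216 + 216 = 1035
||x||_3 = (1035)^(1/3) = 10.1153

10.1153


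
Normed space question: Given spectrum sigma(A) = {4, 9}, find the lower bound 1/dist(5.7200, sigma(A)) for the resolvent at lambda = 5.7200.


dist(5.7200, {4, 9}) = min(|5.7200 - 4|, |5.7200 - 9|)
= min(1.7200, 3.2800) = 1.7200
Resolvent bound = 1/1.7200 = 0.5814

0.5814


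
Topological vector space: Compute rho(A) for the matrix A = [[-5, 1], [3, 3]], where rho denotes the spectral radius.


For a 2x2 matrix, eigenvalues satisfy lambda^2 - (trace)*lambda + det = 0
trace = -5 + 3 = -2
det = -5*3 - 1*3 = -18
discriminant = (-2)^2 - 4*(-18) = 76
spectral radius = max |eigenvalue| = 5.3589

5.3589


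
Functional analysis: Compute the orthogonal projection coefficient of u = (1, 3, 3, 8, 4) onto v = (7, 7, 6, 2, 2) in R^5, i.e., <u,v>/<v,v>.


Computing <u,v> = 1*7 + 3*7 + 3*6 + 8*2 + 4*2 = 70
Computing <v,v> = 7^2 + 7^2 + 6^2 + 2^2 + 2^2 = 142
Projection coefficient = 70/142 = 0.4930

0.4930


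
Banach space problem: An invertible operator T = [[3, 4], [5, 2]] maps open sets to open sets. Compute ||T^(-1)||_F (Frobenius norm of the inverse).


det(T) = 3*2 - 4*5 = -14
T^(-1) = (1/-14) * [[2, -4], [-5, 3]] = [[-0.1429, 0.2857], [0.3571, -0.2143]]
||T^(-1)||_F^2 = (-0.1429)^2 + 0.2857^2 + 0.3571^2 + (-0.2143)^2 = 0.2755
||T^(-1)||_F = sqrt(0.2755) = 0.5249

0.5249


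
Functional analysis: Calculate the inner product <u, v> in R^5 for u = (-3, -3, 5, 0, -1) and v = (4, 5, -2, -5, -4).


Computing the standard inner product <u, v> = sum u_i * v_i
= -3*4 + -3*5 + 5*-2 + 0*-5 + -1*-4
= -12 + -15 + -10 + 0 + 4
= -33

-33


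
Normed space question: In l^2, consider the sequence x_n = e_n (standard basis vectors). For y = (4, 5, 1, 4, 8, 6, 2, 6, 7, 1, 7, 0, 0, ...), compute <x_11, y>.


x_11 = e_11 is the standard basis vector with 1 in position 11.
<x_11, y> = y_11 = 7
As n -> infinity, <x_n, y> -> 0, confirming weak convergence of (x_n) to 0.

7


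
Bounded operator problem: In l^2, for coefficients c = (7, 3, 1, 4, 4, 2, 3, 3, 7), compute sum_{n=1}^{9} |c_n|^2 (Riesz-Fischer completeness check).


sum |c_n|^2 = 7^2 + 3^2 + 1^2 + 4^2 + 4^2 + 2^2 + 3^2 + 3^2 + 7^2
= 49 + 9 + 1 + 16 + 16 + 4 + 9 + 9 + 49
= 162

162


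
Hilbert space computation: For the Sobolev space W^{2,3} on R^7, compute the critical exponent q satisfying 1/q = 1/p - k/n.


Using the Sobolev embedding formula: 1/q = 1/p - k/n
1/q = 1/3 - 2/7 = 1/21
q = 1/(1/21) = 21

21.0000


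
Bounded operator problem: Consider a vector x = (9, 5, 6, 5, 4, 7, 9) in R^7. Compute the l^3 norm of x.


The l^3 norm = (sum |x_i|^3)^(1/3)
Sum of 3th powers = 729 + 125 + 216 + 125 + 64 + 343 + 729 = 2331
||x||_3 = (2331)^(1/3) = 13.2591

13.2591


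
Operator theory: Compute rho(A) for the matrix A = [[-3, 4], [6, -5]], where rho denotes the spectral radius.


For a 2x2 matrix, eigenvalues satisfy lambda^2 - (trace)*lambda + det = 0
trace = -3 + -5 = -8
det = -3*-5 - 4*6 = -9
discriminant = (-8)^2 - 4*(-9) = 100
spectral radius = max |eigenvalue| = 9.0000

9.0000


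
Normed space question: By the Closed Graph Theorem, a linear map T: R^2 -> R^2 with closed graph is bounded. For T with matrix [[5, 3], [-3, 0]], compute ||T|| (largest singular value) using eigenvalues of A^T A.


A^T A = [[34, 15], [15, 9]]
trace(A^T A) = 43, det(A^T A) = 81
discriminant = 43^2 - 4*81 = 1525
Largest eigenvalue of A^T A = (trace + sqrt(disc))/2 = 41.0256
||T|| = sqrt(41.0256) = 6.4051

6.4051


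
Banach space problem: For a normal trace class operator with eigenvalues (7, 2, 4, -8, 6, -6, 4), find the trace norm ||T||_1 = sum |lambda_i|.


For a normal operator, singular values equal |eigenvalues|.
Trace norm = sum |lambda_i| = 7 + 2 + 4 + 8 + 6 + 6 + 4
= 37

37


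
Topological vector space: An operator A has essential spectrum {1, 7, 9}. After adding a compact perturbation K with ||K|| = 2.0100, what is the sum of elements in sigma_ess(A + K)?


By Weyl's theorem, the essential spectrum is invariant under compact perturbations.
sigma_ess(A + K) = sigma_ess(A) = {1, 7, 9}
Sum = 1 + 7 + 9 = 17

17


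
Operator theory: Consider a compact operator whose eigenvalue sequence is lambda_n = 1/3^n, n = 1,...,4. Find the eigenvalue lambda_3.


The eigenvalue formula gives lambda_3 = 1/3^3
= 1/27
= 0.0370

0.0370


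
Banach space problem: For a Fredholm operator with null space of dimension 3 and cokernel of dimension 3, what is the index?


The Fredholm index is defined as ind(T) = dim(ker T) - dim(coker T)
= 3 - 3
= 0

0


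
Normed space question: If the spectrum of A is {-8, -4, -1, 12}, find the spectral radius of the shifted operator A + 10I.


Spectrum of A + 10I = {2, 6, 9, 22}
Spectral radius = max |lambda| over the shifted spectrum
= max(2, 6, 9, 22) = 22

22


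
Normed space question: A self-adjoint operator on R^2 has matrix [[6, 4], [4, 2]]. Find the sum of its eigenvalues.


For a self-adjoint (symmetric) matrix, the eigenvalues are real.
The sum of eigenvalues equals the trace of the matrix.
trace = 6 + 2 = 8

8


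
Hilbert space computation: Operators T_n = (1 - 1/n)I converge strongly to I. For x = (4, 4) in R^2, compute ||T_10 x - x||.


T_10 x - x = (1 - 1/10)x - x = -x/10
||x|| = sqrt(32) = 5.6569
||T_10 x - x|| = ||x||/10 = 5.6569/10 = 0.5657

0.5657


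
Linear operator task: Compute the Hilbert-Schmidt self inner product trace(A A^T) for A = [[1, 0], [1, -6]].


trace(A * A^T) = sum of squares of all entries
= 1^2 + 0^2 + 1^2 + (-6)^2
= 1 + 0 + 1 + 36
= 38

38


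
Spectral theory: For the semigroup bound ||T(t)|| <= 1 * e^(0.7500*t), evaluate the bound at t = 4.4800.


||T(4.4800)|| <= 1 * exp(0.7500 * 4.4800)
= 1 * exp(3.3600)
= 1 * 28.7892
= 28.7892

28.7892


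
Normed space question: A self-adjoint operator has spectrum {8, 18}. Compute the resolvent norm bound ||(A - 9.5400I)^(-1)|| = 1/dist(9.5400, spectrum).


dist(9.5400, {8, 18}) = min(|9.5400 - 8|, |9.5400 - 18|)
= min(1.5400, 8.4600) = 1.5400
Resolvent bound = 1/1.5400 = 0.6494

0.6494


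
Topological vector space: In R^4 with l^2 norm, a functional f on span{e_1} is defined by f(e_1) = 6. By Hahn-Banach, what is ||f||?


The norm of f is given by ||f|| = sup_{||x||=1} |f(x)|.
On span{e_1}, ||e_1|| = 1, so ||f|| = |f(e_1)| / ||e_1||
= |6| / 1 = 6.0000

6.0000


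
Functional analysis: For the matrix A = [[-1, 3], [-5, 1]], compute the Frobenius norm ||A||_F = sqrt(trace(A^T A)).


||A||_F^2 = sum a_ij^2
= (-1)^2 + 3^2 + (-5)^2 + 1^2
= 1 + 9 + 25 + 1 = 36
||A||_F = sqrt(36) = 6.0000

6.0000


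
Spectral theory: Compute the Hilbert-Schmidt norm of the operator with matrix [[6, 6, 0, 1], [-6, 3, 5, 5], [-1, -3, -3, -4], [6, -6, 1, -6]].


The Hilbert-Schmidt norm is sqrt(sum of squares of all entries).
Sum of squares = 6^2 + 6^2 + 0^2 + 1^2 + (-6)^2 + 3^2 + 5^2 + 5^2 + (-1)^2 + (-3)^2 + (-3)^2 + (-4)^2 + 6^2 + (-6)^2 + 1^2 + (-6)^2
= 36 + 36 + 0 + 1 + 36 + 9 + 25 + 25 + 1 + 9 + 9 + 16 + 36 + 36 + 1 + 36 = 312
||T||_HS = sqrt(312) = 17.6635

17.6635


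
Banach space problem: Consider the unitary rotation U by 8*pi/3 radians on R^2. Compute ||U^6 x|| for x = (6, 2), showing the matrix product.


U is a rotation by theta = 8*pi/3
U^6 = rotation by 6*theta = 48*pi/3 = 0*pi/3 (mod 2*pi)
cos(0*pi/3) = 1.0000, sin(0*pi/3) = 0.0000
U^6 x = (1.0000 * 6 - 0.0000 * 2, 0.0000 * 6 + 1.0000 * 2)
= (6.0000, 2.0000)
||U^6 x|| = sqrt(6.0000^2 + 2.0000^2) = sqrt(40.0000) = 6.3246

6.3246


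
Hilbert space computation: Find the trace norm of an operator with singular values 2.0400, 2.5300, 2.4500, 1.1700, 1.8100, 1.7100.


The nuclear norm is the sum of all singular values.
||T||_1 = 2.0400 + 2.5300 + 2.4500 + 1.1700 + 1.8100 + 1.7100
= 11.7100

11.7100


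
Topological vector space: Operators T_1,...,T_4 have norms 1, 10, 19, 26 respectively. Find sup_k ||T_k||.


By the Uniform Boundedness Principle, the supremum of norms is finite.
sup_k ||T_k|| = max(1, 10, 19, 26) = 26

26


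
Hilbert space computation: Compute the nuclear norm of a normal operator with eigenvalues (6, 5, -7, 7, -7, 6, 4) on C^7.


For a normal operator, singular values equal |eigenvalues|.
Trace norm = sum |lambda_i| = 6 + 5 + 7 + 7 + 7 + 6 + 4
= 42

42


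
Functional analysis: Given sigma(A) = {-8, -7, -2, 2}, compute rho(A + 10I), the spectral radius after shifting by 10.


Spectrum of A + 10I = {2, 3, 8, 12}
Spectral radius = max |lambda| over the shifted spectrum
= max(2, 3, 8, 12) = 12

12


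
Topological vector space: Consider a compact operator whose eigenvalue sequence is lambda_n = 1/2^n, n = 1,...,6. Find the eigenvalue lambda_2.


The eigenvalue formula gives lambda_2 = 1/2^2
= 1/4
= 0.2500

0.2500


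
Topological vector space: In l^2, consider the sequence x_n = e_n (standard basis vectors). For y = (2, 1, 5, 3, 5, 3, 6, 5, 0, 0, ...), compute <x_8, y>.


x_8 = e_8 is the standard basis vector with 1 in position 8.
<x_8, y> = y_8 = 5
As n -> infinity, <x_n, y> -> 0, confirming weak convergence of (x_n) to 0.

5


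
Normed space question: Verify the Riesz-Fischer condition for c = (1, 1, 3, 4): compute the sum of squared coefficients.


sum |c_n|^2 = 1^2 + 1^2 + 3^2 + 4^2
= 1 + 1 + 9 + 16
= 27

27


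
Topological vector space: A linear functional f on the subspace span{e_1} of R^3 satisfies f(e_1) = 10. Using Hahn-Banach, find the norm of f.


The norm of f is given by ||f|| = sup_{||x||=1} |f(x)|.
On span{e_1}, ||e_1|| = 1, so ||f|| = |f(e_1)| / ||e_1||
= |10| / 1 = 10.0000

10.0000


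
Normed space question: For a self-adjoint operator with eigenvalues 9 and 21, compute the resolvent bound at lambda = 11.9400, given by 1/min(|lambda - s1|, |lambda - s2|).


dist(11.9400, {9, 21}) = min(|11.9400 - 9|, |11.9400 - 21|)
= min(2.9400, 9.0600) = 2.9400
Resolvent bound = 1/2.9400 = 0.3401

0.3401


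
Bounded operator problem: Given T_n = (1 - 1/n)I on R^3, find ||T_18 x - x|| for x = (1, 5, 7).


T_18 x - x = (1 - 1/18)x - x = -x/18
||x|| = sqrt(75) = 8.6603
||T_18 x - x|| = ||x||/18 = 8.6603/18 = 0.4811

0.4811


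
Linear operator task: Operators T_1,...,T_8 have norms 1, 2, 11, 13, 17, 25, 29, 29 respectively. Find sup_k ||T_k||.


By the Uniform Boundedness Principle, the supremum of norms is finite.
sup_k ||T_k|| = max(1, 2, 11, 13, 17, 25, 29, 29) = 29

29


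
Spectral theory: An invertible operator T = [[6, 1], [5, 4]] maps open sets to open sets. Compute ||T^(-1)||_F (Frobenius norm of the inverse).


det(T) = 6*4 - 1*5 = 19
T^(-1) = (1/19) * [[4, -1], [-5, 6]] = [[0.2105, -0.0526], [-0.2632, 0.3158]]
||T^(-1)||_F^2 = 0.2105^2 + (-0.0526)^2 + (-0.2632)^2 + 0.3158^2 = 0.2161
||T^(-1)||_F = sqrt(0.2161) = 0.4648

0.4648


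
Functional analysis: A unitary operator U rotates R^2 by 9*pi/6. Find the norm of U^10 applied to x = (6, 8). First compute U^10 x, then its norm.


U is a rotation by theta = 9*pi/6
U^10 = rotation by 10*theta = 90*pi/6 = 6*pi/6 (mod 2*pi)
cos(6*pi/6) = -1.0000, sin(6*pi/6) = 0.0000
U^10 x = (-1.0000 * 6 - 0.0000 * 8, 0.0000 * 6 + -1.0000 * 8)
= (-6.0000, -8.0000)
||U^10 x|| = sqrt((-6.0000)^2 + (-8.0000)^2) = sqrt(100.0000) = 10.0000

10.0000


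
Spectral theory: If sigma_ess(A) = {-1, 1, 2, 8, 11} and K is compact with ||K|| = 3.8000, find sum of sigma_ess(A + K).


By Weyl's theorem, the essential spectrum is invariant under compact perturbations.
sigma_ess(A + K) = sigma_ess(A) = {-1, 1, 2, 8, 11}
Sum = -1 + 1 + 2 + 8 + 11 = 21

21


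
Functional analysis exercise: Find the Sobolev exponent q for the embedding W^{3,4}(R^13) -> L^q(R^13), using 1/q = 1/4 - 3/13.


Using the Sobolev embedding formula: 1/q = 1/p - k/n
1/q = 1/4 - 3/13 = 1/52
q = 1/(1/52) = 52

52.0000


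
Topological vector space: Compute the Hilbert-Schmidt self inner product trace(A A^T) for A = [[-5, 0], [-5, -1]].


trace(A * A^T) = sum of squares of all entries
= (-5)^2 + 0^2 + (-5)^2 + (-1)^2
= 25 + 0 + 25 + 1
= 51

51


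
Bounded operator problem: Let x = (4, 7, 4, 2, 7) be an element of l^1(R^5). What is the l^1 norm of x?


The l^1 norm equals the sum of absolute values of all components.
||x||_1 = 4 + 7 + 4 + 2 + 7
= 24

24.0000


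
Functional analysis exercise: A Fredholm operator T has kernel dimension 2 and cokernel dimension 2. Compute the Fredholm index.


The Fredholm index is defined as ind(T) = dim(ker T) - dim(coker T)
= 2 - 2
= 0

0


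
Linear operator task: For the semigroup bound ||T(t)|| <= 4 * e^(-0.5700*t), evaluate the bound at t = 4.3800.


||T(4.3800)|| <= 4 * exp(-0.5700 * 4.3800)
= 4 * exp(-2.4966)
= 4 * 0.0824
= 0.3295

0.3295


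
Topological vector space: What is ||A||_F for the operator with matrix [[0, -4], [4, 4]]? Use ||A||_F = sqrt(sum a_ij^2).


||A||_F^2 = sum a_ij^2
= 0^2 + (-4)^2 + 4^2 + 4^2
= 0 + 16 + 16 + 16 = 48
||A||_F = sqrt(48) = 6.9282

6.9282


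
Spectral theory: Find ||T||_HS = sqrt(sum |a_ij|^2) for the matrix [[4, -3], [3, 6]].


The Hilbert-Schmidt norm is sqrt(sum of squares of all entries).
Sum of squares = 4^2 + (-3)^2 + 3^2 + 6^2
= 16 + 9 + 9 + 36 = 70
||T||_HS = sqrt(70) = 8.3666

8.3666


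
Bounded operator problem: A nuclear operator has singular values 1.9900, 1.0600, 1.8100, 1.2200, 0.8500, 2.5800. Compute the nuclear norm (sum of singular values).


The nuclear norm is the sum of all singular values.
||T||_1 = 1.9900 + 1.0600 + 1.8100 + 1.2200 + 0.8500 + 2.5800
= 9.5100

9.5100


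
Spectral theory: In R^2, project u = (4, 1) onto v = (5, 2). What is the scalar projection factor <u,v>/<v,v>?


Computing <u,v> = 4*5 + 1*2 = 22
Computing <v,v> = 5^2 + 2^2 = 29
Projection coefficient = 22/29 = 0.7586

0.7586


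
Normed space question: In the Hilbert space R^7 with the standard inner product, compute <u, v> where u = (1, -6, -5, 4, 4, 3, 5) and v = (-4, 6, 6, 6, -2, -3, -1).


Computing the standard inner product <u, v> = sum u_i * v_i
= 1*-4 + -6*6 + -5*6 + 4*6 + 4*-2 + 3*-3 + 5*-1
= -4 + -36 + -30 + 24 + -8 + -9 + -5
= -68

-68


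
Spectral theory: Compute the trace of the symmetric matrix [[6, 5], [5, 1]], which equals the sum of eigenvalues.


For a self-adjoint (symmetric) matrix, the eigenvalues are real.
The sum of eigenvalues equals the trace of the matrix.
trace = 6 + 1 = 7

7


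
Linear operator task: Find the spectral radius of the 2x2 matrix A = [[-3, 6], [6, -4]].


For a 2x2 matrix, eigenvalues satisfy lambda^2 - (trace)*lambda + det = 0
trace = -3 + -4 = -7
det = -3*-4 - 6*6 = -24
discriminant = (-7)^2 - 4*(-24) = 145
spectral radius = max |eigenvalue| = 9.5208

9.5208


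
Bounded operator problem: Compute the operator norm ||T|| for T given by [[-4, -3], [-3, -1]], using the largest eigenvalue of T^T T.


A^T A = [[25, 15], [15, 10]]
trace(A^T A) = 35, det(A^T A) = 25
discriminant = 35^2 - 4*25 = 1125
Largest eigenvalue of A^T A = (trace + sqrt(disc))/2 = 34.2705
||T|| = sqrt(34.2705) = 5.8541

5.8541


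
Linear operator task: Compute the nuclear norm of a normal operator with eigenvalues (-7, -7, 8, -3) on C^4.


For a normal operator, singular values equal |eigenvalues|.
Trace norm = sum |lambda_i| = 7 + 7 + 8 + 3
= 25

25


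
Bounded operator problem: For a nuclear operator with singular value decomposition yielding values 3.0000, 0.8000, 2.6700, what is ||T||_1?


The nuclear norm is the sum of all singular values.
||T||_1 = 3.0000 + 0.8000 + 2.6700
= 6.4700

6.4700


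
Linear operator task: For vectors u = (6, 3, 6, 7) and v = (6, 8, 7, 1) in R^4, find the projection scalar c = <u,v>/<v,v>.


Computing <u,v> = 6*6 + 3*8 + 6*7 + 7*1 = 109
Computing <v,v> = 6^2 + 8^2 + 7^2 + 1^2 = 150
Projection coefficient = 109/150 = 0.7267

0.7267


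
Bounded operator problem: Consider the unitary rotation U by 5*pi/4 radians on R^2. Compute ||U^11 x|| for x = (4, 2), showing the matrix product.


U is a rotation by theta = 5*pi/4
U^11 = rotation by 11*theta = 55*pi/4 = 7*pi/4 (mod 2*pi)
cos(7*pi/4) = 0.7071, sin(7*pi/4) = -0.7071
U^11 x = (0.7071 * 4 - -0.7071 * 2, -0.7071 * 4 + 0.7071 * 2)
= (4.2426, -1.4142)
||U^11 x|| = sqrt(4.2426^2 + (-1.4142)^2) = sqrt(20.0000) = 4.4721

4.4721


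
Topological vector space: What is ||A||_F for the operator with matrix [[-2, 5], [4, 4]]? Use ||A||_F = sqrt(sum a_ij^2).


||A||_F^2 = sum a_ij^2
= (-2)^2 + 5^2 + 4^2 + 4^2
= 4 + 25 + 16 + 16 = 61
||A||_F = sqrt(61) = 7.8102

7.8102


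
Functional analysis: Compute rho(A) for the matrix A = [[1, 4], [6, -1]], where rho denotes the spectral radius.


For a 2x2 matrix, eigenvalues satisfy lambda^2 - (trace)*lambda + det = 0
trace = 1 + -1 = 0
det = 1*-1 - 4*6 = -25
discriminant = 0^2 - 4*(-25) = 100
spectral radius = max |eigenvalue| = 5.0000

5.0000


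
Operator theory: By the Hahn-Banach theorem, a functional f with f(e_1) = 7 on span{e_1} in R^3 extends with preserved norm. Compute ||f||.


The norm of f is given by ||f|| = sup_{||x||=1} |f(x)|.
On span{e_1}, ||e_1|| = 1, so ||f|| = |f(e_1)| / ||e_1||
= |7| / 1 = 7.0000

7.0000


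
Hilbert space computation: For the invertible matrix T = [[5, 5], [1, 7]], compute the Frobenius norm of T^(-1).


det(T) = 5*7 - 5*1 = 30
T^(-1) = (1/30) * [[7, -5], [-1, 5]] = [[0.2333, -0.1667], [-0.0333, 0.1667]]
||T^(-1)||_F^2 = 0.2333^2 + (-0.1667)^2 + (-0.0333)^2 + 0.1667^2 = 0.1111
||T^(-1)||_F = sqrt(0.1111) = 0.3333

0.3333


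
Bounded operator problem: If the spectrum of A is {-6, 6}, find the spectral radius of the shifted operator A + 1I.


Spectrum of A + 1I = {-5, 7}
Spectral radius = max |lambda| over the shifted spectrum
= max(5, 7) = 7

7


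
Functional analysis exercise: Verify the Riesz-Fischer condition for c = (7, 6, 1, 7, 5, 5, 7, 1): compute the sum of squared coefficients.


sum |c_n|^2 = 7^2 + 6^2 + 1^2 + 7^2 + 5^2 + 5^2 + 7^2 + 1^2
= 49 + 36 + 1 + 49 + 25 + 25 + 49 + 1
= 235

235


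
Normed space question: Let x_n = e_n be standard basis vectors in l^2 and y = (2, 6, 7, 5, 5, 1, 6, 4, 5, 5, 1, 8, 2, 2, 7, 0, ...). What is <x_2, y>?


x_2 = e_2 is the standard basis vector with 1 in position 2.
<x_2, y> = y_2 = 6
As n -> infinity, <x_n, y> -> 0, confirming weak convergence of (x_n) to 0.

6


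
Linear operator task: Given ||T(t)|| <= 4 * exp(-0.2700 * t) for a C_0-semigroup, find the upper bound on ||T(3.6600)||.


||T(3.6600)|| <= 4 * exp(-0.2700 * 3.6600)
= 4 * exp(-0.9882)
= 4 * 0.3722
= 1.4890

1.4890


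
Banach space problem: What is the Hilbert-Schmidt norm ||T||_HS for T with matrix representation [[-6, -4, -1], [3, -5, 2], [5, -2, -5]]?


The Hilbert-Schmidt norm is sqrt(sum of squares of all entries).
Sum of squares = (-6)^2 + (-4)^2 + (-1)^2 + 3^2 + (-5)^2 + 2^2 + 5^2 + (-2)^2 + (-5)^2
= 36 + 16 + 1 + 9 + 25 + 4 + 25 + 4 + 25 = 145
||T||_HS = sqrt(145) = 12.0416

12.0416


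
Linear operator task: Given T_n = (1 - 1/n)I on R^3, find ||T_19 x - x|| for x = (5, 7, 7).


T_19 x - x = (1 - 1/19)x - x = -x/19
||x|| = sqrt(123) = 11.0905
||T_19 x - x|| = ||x||/19 = 11.0905/19 = 0.5837

0.5837


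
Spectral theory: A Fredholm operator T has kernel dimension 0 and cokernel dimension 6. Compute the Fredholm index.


The Fredholm index is defined as ind(T) = dim(ker T) - dim(coker T)
= 0 - 6
= -6

-6


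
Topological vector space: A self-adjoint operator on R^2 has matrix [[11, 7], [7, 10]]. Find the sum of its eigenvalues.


For a self-adjoint (symmetric) matrix, the eigenvalues are real.
The sum of eigenvalues equals the trace of the matrix.
trace = 11 + 10 = 21

21


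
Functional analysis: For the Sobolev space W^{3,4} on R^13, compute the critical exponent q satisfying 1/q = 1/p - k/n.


Using the Sobolev embedding formula: 1/q = 1/p - k/n
1/q = 1/4 - 3/13 = 1/52
q = 1/(1/52) = 52

52.0000


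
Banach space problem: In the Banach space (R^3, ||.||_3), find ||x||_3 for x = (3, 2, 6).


The l^3 norm = (sum |x_i|^3)^(1/3)
Sum of 3th powers = 27 + 8 + 216 = 251
||x||_3 = (251)^(1/3) = 6.3080

6.3080


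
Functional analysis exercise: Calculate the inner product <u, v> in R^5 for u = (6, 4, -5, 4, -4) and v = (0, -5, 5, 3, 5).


Computing the standard inner product <u, v> = sum u_i * v_i
= 6*0 + 4*-5 + -5*5 + 4*3 + -4*5
= 0 + -20 + -25 + 12 + -20
= -53

-53


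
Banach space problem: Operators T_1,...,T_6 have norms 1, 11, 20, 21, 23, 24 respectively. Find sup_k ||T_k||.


By the Uniform Boundedness Principle, the supremum of norms is finite.
sup_k ||T_k|| = max(1, 11, 20, 21, 23, 24) = 24

24


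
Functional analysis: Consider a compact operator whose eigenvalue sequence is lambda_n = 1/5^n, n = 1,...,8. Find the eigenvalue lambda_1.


The eigenvalue formula gives lambda_1 = 1/5^1
= 1/5
= 0.2000

0.2000


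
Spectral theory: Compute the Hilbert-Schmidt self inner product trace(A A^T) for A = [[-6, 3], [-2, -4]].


trace(A * A^T) = sum of squares of all entries
= (-6)^2 + 3^2 + (-2)^2 + (-4)^2
= 36 + 9 + 4 + 16
= 65

65


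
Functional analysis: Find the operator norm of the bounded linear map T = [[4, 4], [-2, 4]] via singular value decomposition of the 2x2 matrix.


A^T A = [[20, 8], [8, 32]]
trace(A^T A) = 52, det(A^T A) = 576
discriminant = 52^2 - 4*576 = 400
Largest eigenvalue of A^T A = (trace + sqrt(disc))/2 = 36.0000
||T|| = sqrt(36.0000) = 6.0000

6.0000


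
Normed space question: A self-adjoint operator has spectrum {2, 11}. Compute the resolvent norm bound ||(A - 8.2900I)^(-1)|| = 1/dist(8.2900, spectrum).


dist(8.2900, {2, 11}) = min(|8.2900 - 2|, |8.2900 - 11|)
= min(6.2900, 2.7100) = 2.7100
Resolvent bound = 1/2.7100 = 0.3690

0.3690


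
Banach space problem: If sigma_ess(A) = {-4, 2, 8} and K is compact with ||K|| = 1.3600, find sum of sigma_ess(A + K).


By Weyl's theorem, the essential spectrum is invariant under compact perturbations.
sigma_ess(A + K) = sigma_ess(A) = {-4, 2, 8}
Sum = -4 + 2 + 8 = 6

6


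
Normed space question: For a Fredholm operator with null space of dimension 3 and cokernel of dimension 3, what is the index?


The Fredholm index is defined as ind(T) = dim(ker T) - dim(coker T)
= 3 - 3
= 0

0


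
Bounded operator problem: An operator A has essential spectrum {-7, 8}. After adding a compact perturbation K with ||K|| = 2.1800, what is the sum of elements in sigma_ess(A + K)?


By Weyl's theorem, the essential spectrum is invariant under compact perturbations.
sigma_ess(A + K) = sigma_ess(A) = {-7, 8}
Sum = -7 + 8 = 1

1


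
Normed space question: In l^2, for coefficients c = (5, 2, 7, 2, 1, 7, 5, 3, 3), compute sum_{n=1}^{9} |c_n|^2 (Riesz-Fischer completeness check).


sum |c_n|^2 = 5^2 + 2^2 + 7^2 + 2^2 + 1^2 + 7^2 + 5^2 + 3^2 + 3^2
= 25 + 4 + 49 + 4 + 1 + 49 + 25 + 9 + 9
= 175

175


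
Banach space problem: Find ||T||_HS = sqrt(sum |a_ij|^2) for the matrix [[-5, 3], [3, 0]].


The Hilbert-Schmidt norm is sqrt(sum of squares of all entries).
Sum of squares = (-5)^2 + 3^2 + 3^2 + 0^2
= 25 + 9 + 9 + 0 = 43
||T||_HS = sqrt(43) = 6.5574

6.5574


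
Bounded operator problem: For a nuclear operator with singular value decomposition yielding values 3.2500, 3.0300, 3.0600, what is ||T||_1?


The nuclear norm is the sum of all singular values.
||T||_1 = 3.2500 + 3.0300 + 3.0600
= 9.3400

9.3400
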